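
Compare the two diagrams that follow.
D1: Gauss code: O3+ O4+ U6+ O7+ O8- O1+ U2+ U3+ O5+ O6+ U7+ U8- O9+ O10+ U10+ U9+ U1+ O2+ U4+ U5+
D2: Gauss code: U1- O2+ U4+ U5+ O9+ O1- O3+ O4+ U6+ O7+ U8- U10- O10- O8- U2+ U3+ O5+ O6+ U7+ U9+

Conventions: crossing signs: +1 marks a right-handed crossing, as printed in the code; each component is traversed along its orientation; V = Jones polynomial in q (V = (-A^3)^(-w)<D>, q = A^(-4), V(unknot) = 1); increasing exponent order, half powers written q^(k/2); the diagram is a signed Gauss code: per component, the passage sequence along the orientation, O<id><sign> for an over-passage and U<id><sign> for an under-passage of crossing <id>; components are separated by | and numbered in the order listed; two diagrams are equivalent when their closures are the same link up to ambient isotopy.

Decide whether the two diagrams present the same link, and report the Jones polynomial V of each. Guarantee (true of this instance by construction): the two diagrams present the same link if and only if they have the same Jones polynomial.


equivalent: yes
D1 (bracket -A^-4 + 1 - A^4 + A^8 + A^16; 10 crossings at w = +8): V = q^2 + q^4 - q^5 + q^6 - q^7
V(D2) = q^2 + q^4 - q^5 + q^6 - q^7  [10 crossings, <D> = -A^-16 + A^-12 - A^-8 + A^-4 + A^4, w = +4]
observation: Reidemeister moves carry D1 (10 crossings) to D2 (10)


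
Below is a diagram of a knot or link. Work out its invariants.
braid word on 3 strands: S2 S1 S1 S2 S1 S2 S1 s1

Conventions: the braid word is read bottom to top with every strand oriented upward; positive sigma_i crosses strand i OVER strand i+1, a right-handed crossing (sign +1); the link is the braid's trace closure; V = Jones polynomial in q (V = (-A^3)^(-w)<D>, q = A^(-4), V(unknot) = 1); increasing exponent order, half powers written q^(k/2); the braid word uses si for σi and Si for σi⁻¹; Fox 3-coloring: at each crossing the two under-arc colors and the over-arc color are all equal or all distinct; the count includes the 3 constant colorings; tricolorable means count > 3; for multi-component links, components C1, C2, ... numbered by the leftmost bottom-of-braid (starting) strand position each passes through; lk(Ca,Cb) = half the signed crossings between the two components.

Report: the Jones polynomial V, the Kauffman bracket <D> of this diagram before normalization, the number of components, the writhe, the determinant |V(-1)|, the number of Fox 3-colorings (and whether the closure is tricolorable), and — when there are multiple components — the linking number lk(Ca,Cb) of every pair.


V = -q^-7 + q^-6 - q^-5 + q^-4 + q^-2
<D> = A^-10 + A^-2 - A^2 + A^6 - A^10 (w = -6)
1 component over 8 crossings, w = -6
3 Fox colorings among 3^8, |V(-1)| = 5: not tricolorable
why: w = -6 shifts under R1 moves; the (-A^3)^(6) factor cancels that in V


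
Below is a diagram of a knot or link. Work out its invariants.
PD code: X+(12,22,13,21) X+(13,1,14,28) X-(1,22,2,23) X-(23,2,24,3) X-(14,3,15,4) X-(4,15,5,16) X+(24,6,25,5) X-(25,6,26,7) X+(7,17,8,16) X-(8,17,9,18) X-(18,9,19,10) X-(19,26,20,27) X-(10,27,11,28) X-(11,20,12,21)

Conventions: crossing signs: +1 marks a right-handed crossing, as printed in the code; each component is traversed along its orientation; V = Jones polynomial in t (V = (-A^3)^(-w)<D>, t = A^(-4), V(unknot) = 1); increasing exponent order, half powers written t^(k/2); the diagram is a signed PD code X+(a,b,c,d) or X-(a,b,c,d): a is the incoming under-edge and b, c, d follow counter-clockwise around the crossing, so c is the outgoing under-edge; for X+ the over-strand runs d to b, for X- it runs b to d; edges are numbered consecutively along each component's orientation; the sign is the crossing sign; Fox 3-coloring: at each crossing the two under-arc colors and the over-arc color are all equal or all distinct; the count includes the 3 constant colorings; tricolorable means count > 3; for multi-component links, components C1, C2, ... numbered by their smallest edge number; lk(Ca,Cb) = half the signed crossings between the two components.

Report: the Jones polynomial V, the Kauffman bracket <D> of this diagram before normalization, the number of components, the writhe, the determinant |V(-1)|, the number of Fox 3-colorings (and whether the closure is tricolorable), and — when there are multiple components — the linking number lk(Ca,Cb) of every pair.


V = t^-8 - 2t^-7 + t^-6 - 2t^-5 + 2t^-4 + t^-2
<D> = A^-10 + 2A^-2 - 2A^2 + A^6 - 2A^10 + A^14 (w = -6)
1 component over 14 crossings, w = -6
27 Fox colorings among 3^14, |V(-1)| = 9: tricolorable
why: the span of V is 6, forcing >= 6 crossings in any diagram


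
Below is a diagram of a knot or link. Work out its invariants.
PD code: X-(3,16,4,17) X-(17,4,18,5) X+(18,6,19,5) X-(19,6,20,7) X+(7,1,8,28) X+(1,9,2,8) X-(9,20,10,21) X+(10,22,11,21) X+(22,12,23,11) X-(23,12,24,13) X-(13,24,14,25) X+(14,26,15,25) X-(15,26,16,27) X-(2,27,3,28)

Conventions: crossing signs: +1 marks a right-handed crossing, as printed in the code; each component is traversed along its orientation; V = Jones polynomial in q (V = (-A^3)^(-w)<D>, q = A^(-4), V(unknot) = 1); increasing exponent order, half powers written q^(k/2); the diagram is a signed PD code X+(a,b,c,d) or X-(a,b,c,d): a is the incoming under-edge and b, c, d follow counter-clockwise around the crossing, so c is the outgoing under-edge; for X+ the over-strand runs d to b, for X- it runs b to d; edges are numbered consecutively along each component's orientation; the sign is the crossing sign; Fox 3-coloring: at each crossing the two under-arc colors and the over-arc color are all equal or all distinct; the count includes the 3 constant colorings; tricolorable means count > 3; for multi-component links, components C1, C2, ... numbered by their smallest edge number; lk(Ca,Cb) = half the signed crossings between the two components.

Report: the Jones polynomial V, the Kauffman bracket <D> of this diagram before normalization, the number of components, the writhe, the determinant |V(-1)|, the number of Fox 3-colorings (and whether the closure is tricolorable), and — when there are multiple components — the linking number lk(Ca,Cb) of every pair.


V(q) = 1
bracket: A^-6, w = -2
1 component, writhe -2, over 14 crossings
det 1, colorings 3 of 3^14 — not tricolorable
observation: det 1 = |V(-1)|; not divisible by 3, so not tricolorable


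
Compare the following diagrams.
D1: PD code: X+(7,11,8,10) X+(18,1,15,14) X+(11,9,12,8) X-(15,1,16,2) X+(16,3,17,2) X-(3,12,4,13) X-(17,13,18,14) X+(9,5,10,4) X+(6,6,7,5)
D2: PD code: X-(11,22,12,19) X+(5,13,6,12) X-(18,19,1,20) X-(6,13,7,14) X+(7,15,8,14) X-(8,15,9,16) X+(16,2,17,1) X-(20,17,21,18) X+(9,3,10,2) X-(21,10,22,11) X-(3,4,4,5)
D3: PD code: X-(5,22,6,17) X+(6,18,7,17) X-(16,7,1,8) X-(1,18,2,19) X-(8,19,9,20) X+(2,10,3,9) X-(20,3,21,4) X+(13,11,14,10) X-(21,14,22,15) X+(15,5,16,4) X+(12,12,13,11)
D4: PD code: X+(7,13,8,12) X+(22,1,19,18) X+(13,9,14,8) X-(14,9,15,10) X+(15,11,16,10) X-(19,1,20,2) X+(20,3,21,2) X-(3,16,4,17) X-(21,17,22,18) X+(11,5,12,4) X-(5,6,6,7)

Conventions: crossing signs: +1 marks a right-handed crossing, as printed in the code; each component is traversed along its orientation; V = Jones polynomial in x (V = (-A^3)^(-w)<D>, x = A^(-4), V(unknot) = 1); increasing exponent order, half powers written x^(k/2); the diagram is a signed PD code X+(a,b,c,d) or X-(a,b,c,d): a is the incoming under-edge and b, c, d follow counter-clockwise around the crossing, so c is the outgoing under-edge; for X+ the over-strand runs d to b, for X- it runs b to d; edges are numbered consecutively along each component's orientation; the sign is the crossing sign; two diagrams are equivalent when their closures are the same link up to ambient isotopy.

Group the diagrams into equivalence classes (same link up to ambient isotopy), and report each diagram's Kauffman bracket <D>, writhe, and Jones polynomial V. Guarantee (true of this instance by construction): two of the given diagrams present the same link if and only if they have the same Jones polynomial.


classes: {D1, D4} | {D2, D3}
V(D1) = -x^(1/2) - x^(3/2) - x^(5/2) + x^(9/2)  [9 crossings, <D> = -A^-9 + A^-1 + A^3 + A^7, w = +3]
V(D2) = -x^(-9/2) - x^(-5/2) + x^(-3/2) - x^(-1/2)  (w -3, c 11, <D> = A^-7 - A^-3 + A + A^9)
V(D3) = -x^(-9/2) - x^(-5/2) + x^(-3/2) - x^(-1/2)  (w -1, c 11, <D> = A^-1 - A^3 + A^7 + A^15)
D4 (bracket -A^-15 + A^-7 + A^-3 + A; 11 crossings at w = +1): V = -x^(1/2) - x^(3/2) - x^(5/2) + x^(9/2)
insight: comparing 4 Jones polynomials yields 2 groups


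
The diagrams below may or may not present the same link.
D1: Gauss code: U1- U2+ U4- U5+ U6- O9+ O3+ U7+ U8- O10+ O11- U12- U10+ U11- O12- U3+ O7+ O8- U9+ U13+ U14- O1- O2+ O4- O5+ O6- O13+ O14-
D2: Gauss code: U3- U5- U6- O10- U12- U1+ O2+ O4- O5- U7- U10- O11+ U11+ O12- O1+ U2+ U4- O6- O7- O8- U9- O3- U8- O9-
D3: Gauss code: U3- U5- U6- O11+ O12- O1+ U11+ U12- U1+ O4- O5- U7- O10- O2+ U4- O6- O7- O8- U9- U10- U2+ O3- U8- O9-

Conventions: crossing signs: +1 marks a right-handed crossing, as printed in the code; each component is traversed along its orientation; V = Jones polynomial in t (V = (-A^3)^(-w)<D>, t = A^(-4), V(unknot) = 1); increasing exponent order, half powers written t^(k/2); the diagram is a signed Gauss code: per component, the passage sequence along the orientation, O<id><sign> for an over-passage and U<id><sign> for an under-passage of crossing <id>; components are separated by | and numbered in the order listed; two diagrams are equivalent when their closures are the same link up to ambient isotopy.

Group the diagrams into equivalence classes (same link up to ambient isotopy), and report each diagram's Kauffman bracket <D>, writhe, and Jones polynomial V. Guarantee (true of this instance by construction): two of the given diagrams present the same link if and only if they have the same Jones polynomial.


equivalence classes: {D1} | {D2, D3}
D1 (bracket 1; 14 crossings at w = 0): V = 1
V(D2) = t^-8 - 2t^-7 + t^-6 - 2t^-5 + 2t^-4 + t^-2  [12 crossings, <D> = A^-10 + 2A^-2 - 2A^2 + A^6 - 2A^10 + A^14, w = -6]
V(D3) = t^-8 - 2t^-7 + t^-6 - 2t^-5 + 2t^-4 + t^-2  (w -6, c 12, <D> = A^-10 + 2A^-2 - 2A^2 + A^6 - 2A^10 + A^14)
observation: 2 classes among 3 diagrams; unequal V(t) rules out equality


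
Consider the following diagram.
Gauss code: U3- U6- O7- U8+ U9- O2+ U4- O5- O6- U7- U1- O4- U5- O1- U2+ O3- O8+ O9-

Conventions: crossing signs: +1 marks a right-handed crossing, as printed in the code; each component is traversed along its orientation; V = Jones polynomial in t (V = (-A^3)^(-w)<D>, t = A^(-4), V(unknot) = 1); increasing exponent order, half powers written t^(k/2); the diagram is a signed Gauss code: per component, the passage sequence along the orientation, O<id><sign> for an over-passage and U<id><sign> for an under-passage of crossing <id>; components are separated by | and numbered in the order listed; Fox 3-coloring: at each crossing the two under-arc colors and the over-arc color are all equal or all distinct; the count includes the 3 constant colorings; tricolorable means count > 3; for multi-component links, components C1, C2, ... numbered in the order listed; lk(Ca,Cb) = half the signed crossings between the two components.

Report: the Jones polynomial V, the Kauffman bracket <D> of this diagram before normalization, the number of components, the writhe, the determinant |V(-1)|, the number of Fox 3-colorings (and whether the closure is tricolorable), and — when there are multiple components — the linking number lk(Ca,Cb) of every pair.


V = -t^-6 + t^-5 - t^-4 + 2t^-3 - t^-2 + t^-1
<D> = -A^-11 + A^-7 - 2A^-3 + A - A^5 + A^9 (w = -5)
1 component over 9 crossings, w = -5
3 Fox colorings among 3^9, |V(-1)| = 7: not tricolorable
why: w = -5 shifts under R1 moves; the (-A^3)^(5) factor cancels that in V


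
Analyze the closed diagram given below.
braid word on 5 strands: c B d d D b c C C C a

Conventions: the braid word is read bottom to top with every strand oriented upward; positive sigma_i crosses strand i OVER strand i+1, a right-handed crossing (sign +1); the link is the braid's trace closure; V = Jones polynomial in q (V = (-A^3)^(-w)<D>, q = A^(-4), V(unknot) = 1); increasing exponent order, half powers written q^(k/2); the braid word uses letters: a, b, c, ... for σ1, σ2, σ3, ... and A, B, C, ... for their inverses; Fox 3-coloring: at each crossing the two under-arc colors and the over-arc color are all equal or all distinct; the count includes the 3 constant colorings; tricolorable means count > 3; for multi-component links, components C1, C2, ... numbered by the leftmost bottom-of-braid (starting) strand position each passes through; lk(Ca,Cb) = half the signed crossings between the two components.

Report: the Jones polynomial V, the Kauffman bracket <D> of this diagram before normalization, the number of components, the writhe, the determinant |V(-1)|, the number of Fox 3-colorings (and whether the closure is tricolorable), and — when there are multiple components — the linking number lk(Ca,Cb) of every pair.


V = -q^(-1/2) - q^(1/2)
<D> = A + A^5 (w = +1)
2 components over 11 crossings, w = +1
lk(C1,C2): 0
9 Fox colorings among 3^11, |V(-1)| = 0: tricolorable
why: det 0 = |V(-1)|; divisible by 3, so tricolorable


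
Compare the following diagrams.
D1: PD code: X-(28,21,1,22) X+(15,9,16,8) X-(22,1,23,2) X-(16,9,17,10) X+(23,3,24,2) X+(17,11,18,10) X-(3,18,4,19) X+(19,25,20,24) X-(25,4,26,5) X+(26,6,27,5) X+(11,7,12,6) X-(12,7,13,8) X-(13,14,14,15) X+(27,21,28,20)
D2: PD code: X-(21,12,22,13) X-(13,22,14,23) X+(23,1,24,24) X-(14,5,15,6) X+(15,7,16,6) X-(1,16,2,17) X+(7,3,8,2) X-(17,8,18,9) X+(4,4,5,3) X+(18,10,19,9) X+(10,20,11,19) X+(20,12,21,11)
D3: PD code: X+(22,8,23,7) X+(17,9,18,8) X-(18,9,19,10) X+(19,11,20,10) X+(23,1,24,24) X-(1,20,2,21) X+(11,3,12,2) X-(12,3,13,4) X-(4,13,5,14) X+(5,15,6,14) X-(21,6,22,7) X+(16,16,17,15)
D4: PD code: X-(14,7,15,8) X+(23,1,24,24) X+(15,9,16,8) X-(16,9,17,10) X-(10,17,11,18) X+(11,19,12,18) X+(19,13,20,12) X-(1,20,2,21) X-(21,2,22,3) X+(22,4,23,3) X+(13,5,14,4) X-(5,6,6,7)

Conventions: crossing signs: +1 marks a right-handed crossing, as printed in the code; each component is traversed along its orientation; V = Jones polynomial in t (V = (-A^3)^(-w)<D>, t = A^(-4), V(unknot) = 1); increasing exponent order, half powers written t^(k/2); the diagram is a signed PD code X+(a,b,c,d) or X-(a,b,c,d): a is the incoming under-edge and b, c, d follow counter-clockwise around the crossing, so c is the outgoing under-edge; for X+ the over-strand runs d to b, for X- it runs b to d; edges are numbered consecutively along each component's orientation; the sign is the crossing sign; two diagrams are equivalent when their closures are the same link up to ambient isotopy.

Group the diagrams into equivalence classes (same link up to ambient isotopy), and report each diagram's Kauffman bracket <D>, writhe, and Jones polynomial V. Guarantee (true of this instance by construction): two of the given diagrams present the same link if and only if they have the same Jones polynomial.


grouping into links: {D1, D2, D3, D4}
V(D1) = 1  (w 0, c 14, <D> = 1)
D2 (bracket A^6; 12 crossings at w = +2): V = 1
V(D3) = 1  [12 crossings, <D> = A^6, w = +2]
D4 (bracket 1; 12 crossings at w = 0): V = 1
key observation: all 4 diagrams share one V(t), hence one class


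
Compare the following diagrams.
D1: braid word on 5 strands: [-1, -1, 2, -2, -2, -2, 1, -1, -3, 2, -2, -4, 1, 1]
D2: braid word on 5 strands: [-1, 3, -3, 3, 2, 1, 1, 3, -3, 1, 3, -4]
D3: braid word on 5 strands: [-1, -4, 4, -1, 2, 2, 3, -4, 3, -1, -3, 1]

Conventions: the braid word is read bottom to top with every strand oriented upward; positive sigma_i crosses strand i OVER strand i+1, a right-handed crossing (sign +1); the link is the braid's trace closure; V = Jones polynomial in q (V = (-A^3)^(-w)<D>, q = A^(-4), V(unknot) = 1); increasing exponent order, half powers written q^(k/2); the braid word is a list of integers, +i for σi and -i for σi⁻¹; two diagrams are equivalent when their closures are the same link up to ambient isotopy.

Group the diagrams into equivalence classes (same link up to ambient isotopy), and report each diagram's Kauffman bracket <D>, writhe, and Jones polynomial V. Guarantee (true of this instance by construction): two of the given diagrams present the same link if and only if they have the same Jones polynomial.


classes: {D1} | {D2} | {D3}
V(D1) = q^-3 + q^-2 + q^-1 + 1  [14 crossings, <D> = A^-12 + A^-8 + A^-4 + 1, w = -4]
V(D2) = q + 2q^3 + q^5  [12 crossings, <D> = A^-8 + 2 + A^8, w = +4]
V(D3) = q^-2 + 2 + q^2  (w 0, c 12, <D> = A^-8 + 2 + A^8)
insight: 3 values of V(q) split the 3 diagrams


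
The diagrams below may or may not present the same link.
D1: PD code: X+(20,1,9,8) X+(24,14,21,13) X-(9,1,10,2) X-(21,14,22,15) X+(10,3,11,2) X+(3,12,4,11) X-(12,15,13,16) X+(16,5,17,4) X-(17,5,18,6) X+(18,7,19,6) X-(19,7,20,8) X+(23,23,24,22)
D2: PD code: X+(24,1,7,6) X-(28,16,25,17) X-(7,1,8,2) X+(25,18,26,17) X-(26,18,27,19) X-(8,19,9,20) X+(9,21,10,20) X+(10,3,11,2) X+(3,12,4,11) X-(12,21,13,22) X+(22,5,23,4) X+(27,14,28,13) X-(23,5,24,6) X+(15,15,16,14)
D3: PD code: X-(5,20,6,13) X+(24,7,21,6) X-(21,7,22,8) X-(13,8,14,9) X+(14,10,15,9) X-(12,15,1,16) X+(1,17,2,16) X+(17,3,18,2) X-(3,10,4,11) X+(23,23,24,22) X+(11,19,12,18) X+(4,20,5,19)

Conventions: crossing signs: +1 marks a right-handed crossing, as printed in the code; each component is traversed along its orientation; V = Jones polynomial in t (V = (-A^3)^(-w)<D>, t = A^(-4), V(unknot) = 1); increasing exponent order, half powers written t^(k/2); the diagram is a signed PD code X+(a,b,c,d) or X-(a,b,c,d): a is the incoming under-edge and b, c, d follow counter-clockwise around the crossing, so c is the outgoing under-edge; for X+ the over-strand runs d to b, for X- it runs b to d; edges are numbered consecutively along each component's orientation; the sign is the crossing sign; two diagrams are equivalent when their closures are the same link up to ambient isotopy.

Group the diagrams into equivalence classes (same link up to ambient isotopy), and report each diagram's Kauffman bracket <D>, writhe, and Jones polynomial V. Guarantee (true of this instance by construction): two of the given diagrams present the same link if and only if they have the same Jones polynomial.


equivalence classes: {D1, D2, D3}
D1 (bracket A^-6 + A^-2 + A^2 + A^6; 12 crossings at w = +2): V = 1 + t + t^2 + t^3
D2 (bracket A^-6 + A^-2 + A^2 + A^6; 14 crossings at w = +2): V = 1 + t + t^2 + t^3
D3 (bracket A^-6 + A^-2 + A^2 + A^6; 12 crossings at w = +2): V = 1 + t + t^2 + t^3
key observation: one V(t) for all 3 diagrams — one class (guaranteed)


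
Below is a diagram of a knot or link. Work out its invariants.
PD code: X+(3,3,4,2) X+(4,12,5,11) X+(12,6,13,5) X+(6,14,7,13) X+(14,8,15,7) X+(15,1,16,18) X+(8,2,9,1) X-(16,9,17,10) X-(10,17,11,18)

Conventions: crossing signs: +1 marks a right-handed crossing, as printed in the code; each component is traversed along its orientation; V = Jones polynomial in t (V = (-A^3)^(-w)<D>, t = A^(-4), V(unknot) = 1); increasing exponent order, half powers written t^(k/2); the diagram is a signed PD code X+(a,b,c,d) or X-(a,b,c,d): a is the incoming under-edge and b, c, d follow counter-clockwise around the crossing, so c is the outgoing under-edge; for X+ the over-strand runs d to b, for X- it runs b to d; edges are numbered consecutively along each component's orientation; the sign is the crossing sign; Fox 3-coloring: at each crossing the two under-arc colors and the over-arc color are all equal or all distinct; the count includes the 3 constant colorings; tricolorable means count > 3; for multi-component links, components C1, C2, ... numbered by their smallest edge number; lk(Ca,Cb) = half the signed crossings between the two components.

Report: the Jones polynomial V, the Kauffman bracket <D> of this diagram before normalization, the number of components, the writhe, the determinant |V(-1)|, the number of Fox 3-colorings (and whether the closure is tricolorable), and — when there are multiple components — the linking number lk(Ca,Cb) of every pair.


V(t) = t + t^3 - t^4
bracket: A^-1 - A^3 - A^11, w = +5
1 component, writhe +5, over 9 crossings
det 3, colorings 9 of 3^9 — tricolorable
observation: w = +5 (over 9 crossings) is diagram-only; (-A^3)^(-5) removes it from V


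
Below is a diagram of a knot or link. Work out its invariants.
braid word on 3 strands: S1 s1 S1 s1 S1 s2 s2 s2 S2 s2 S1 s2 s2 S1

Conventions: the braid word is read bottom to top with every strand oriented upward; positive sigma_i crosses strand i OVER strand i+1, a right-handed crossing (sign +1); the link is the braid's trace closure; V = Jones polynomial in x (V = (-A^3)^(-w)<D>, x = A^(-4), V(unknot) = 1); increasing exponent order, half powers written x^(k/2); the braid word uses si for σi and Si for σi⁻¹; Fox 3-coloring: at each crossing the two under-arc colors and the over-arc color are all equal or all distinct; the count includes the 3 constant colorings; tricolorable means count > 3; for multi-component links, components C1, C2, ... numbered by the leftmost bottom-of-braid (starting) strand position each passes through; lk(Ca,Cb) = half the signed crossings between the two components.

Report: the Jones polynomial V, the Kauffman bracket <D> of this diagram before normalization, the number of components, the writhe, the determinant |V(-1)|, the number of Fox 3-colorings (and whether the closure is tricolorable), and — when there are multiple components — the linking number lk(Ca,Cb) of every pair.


V = -x^-2 + 2x^-1 - 3 + 5x - 4x^2 + 5x^3 - 4x^4 + 2x^5 - x^6
<D> = -A^-18 + 2A^-14 - 4A^-10 + 5A^-6 - 4A^-2 + 5A^2 - 3A^6 + 2A^10 - A^14 (w = +2)
1 component over 14 crossings, w = +2
9 Fox colorings among 3^14, |V(-1)| = 27: tricolorable
why: det 27 = |V(-1)|; divisible by 3, so tricolorable


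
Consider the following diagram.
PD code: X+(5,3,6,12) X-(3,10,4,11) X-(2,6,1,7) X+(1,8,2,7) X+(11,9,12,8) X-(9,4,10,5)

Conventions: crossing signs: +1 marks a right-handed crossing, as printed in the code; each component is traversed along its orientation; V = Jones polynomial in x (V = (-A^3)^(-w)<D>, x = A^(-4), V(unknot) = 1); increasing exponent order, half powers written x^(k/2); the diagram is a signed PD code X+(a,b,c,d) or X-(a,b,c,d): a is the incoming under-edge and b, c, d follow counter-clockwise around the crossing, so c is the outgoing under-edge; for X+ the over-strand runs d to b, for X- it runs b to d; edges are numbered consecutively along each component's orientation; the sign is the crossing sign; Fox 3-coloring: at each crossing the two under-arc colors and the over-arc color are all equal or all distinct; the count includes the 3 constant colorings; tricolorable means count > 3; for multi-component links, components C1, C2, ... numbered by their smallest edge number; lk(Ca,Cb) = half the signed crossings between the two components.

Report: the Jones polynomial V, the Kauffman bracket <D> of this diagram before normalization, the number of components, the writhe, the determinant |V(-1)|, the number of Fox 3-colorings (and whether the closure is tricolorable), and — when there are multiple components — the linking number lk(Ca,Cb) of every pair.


Jones polynomial: V(x) = -x^(-5/2) - x^(5/2)
<D> = -A^-10 - A^10; writhe 0
components 2, writhe 0 (6 crossings)
linking number lk(C1,C2) = 0
3-colorings: 9 of 3^6, det 0 — tricolorable
note: all 2 components of this link are unlinked algebraically


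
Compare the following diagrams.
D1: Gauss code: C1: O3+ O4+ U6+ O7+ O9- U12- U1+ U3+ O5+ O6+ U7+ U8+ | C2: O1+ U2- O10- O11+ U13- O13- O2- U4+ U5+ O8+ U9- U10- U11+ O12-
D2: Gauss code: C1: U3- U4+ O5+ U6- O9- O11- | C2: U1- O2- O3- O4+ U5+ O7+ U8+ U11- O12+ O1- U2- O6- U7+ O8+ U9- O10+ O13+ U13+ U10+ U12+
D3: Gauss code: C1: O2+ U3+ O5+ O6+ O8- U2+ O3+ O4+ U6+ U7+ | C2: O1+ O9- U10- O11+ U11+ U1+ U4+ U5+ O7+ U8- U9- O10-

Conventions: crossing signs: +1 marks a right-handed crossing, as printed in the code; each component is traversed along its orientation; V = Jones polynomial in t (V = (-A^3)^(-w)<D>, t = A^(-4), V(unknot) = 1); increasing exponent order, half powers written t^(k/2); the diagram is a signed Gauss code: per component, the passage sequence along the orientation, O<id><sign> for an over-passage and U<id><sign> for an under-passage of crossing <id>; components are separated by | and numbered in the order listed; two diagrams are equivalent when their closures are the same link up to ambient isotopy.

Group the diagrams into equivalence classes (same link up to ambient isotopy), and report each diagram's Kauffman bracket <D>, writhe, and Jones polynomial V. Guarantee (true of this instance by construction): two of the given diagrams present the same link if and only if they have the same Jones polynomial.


equivalence classes: {D1, D3} | {D2}
D1 (bracket -A^-17 + A^-13 - A^-9 + 2A^-5 + A^3; 13 crossings at w = +3): V = -t^(3/2) - 2t^(7/2) + t^(9/2) - t^(11/2) + t^(13/2)
V(D2) = -t^(-5/2) - t^(-1/2)  (w +1, c 13, <D> = A^5 + A^13)
V(D3) = -t^(3/2) - 2t^(7/2) + t^(9/2) - t^(11/2) + t^(13/2)  [11 crossings, <D> = -A^-11 + A^-7 - A^-3 + 2A + A^9, w = +5]
key observation: 2 classes among 3 diagrams; unequal V(t) rules out equality


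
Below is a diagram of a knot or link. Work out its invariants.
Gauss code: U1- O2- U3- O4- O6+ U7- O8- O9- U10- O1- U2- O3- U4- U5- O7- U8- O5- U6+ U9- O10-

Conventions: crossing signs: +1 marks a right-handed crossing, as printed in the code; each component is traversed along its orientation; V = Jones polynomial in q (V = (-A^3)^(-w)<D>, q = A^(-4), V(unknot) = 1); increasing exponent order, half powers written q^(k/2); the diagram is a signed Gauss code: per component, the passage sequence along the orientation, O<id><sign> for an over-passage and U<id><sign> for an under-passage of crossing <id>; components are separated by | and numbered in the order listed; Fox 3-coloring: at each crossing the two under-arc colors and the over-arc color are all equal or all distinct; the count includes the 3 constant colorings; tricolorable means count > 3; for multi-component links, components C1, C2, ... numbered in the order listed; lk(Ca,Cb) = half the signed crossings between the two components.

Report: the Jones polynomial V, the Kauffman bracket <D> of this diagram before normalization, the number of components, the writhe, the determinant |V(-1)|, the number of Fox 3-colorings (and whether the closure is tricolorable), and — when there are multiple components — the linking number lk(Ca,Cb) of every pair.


V = -q^-12 + 2q^-11 - 3q^-10 + 4q^-9 - 5q^-8 + 4q^-7 - 3q^-6 + 3q^-5 - q^-4 + q^-3
<D> = A^-12 - A^-8 + 3A^-4 - 3 + 4A^4 - 5A^8 + 4A^12 - 3A^16 + 2A^20 - A^24 (w = -8)
1 component over 10 crossings, w = -8
9 Fox colorings among 3^10, |V(-1)| = 27: tricolorable
why: w = -8 (over 10 crossings) is diagram-only; (-A^3)^(8) removes it from V


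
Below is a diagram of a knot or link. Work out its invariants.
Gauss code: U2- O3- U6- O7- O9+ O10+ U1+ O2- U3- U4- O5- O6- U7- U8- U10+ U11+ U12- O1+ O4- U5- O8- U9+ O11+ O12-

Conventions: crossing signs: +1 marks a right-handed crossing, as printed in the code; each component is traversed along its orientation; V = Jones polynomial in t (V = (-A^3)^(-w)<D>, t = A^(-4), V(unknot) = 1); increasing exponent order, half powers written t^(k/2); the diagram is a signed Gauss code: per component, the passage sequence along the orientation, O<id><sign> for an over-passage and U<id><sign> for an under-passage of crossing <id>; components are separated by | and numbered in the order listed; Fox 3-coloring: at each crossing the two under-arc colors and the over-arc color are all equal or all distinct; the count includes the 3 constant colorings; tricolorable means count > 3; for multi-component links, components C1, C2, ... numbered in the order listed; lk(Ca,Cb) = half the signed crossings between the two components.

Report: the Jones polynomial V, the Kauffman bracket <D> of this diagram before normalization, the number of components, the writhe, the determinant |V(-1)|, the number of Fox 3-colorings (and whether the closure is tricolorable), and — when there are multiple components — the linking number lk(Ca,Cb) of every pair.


V = t^-7 - 2t^-6 + 2t^-5 - 3t^-4 + 3t^-3 - 2t^-2 + 2t^-1
<D> = 2A^-8 - 2A^-4 + 3 - 3A^4 + 2A^8 - 2A^12 + A^16 (w = -4)
1 component over 12 crossings, w = -4
9 Fox colorings among 3^12, |V(-1)| = 15: tricolorable
why: det 15 = |V(-1)|; divisible by 3, so tricolorable


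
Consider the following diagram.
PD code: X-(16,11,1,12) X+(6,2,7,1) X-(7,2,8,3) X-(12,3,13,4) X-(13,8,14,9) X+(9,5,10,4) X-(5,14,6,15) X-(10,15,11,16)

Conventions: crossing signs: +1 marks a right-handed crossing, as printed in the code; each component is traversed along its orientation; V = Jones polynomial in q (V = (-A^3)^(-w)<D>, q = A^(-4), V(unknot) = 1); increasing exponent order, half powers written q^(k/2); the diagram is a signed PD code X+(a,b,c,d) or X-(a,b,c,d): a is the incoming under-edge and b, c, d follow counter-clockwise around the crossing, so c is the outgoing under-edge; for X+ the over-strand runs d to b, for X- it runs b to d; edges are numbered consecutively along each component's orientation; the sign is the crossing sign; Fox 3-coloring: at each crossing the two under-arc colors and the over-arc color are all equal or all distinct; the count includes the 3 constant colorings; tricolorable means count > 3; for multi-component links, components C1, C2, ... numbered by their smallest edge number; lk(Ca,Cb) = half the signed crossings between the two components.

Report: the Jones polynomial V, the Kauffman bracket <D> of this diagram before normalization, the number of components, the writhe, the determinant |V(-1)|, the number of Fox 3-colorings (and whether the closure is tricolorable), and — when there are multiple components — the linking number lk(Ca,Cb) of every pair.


V = -q^-6 + q^-5 - q^-4 + 2q^-3 - q^-2 + q^-1
<D> = A^-8 - A^-4 + 2 - A^4 + A^8 - A^12 (w = -4)
1 component over 8 crossings, w = -4
3 Fox colorings among 3^8, |V(-1)| = 7: not tricolorable
why: |V(-1)| = 7: so not tricolorable, since 3 does not divide 7


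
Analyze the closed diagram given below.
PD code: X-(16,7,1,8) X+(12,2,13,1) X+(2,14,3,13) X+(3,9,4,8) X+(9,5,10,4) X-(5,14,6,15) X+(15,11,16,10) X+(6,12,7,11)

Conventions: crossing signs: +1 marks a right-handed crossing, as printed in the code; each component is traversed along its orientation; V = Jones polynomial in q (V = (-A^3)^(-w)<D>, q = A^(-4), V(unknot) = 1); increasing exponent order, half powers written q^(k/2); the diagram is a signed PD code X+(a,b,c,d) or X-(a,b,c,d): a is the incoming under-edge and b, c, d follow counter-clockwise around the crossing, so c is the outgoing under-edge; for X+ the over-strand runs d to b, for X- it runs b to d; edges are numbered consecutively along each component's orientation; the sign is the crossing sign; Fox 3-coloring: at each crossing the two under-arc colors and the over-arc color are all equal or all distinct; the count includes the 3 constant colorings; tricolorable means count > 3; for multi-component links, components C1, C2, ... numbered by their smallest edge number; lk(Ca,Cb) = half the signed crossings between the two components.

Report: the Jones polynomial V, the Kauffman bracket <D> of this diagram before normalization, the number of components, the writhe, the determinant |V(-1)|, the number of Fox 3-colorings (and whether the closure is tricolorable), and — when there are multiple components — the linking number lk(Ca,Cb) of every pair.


V = 2q - 2q^2 + 3q^3 - 3q^4 + 2q^5 - 2q^6 + q^7
<D> = A^-16 - 2A^-12 + 2A^-8 - 3A^-4 + 3 - 2A^4 + 2A^8 (w = +4)
1 component over 8 crossings, w = +4
9 Fox colorings among 3^8, |V(-1)| = 15: tricolorable
why: w = +4 (over 8 crossings) is diagram-only; (-A^3)^(-4) removes it from V


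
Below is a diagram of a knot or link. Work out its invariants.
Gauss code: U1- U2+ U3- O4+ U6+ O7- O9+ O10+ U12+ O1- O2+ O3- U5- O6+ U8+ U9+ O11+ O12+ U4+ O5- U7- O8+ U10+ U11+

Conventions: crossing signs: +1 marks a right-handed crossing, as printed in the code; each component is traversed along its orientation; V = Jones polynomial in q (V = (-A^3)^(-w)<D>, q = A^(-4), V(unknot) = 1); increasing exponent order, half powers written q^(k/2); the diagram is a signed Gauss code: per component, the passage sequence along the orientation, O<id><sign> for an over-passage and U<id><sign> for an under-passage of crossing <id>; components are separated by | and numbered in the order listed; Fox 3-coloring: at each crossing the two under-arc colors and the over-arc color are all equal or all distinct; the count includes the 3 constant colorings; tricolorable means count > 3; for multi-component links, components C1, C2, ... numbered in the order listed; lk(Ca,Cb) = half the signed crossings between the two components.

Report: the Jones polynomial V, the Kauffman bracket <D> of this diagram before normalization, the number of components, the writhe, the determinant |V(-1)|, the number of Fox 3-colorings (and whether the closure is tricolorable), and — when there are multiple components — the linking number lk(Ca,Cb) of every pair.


V = 2q - 2q^2 + 3q^3 - 3q^4 + 2q^5 - 2q^6 + q^7
<D> = A^-16 - 2A^-12 + 2A^-8 - 3A^-4 + 3 - 2A^4 + 2A^8 (w = +4)
1 component over 12 crossings, w = +4
9 Fox colorings among 3^12, |V(-1)| = 15: tricolorable
why: w = +4 shifts under R1 moves; the (-A^3)^(-4) factor cancels that in V


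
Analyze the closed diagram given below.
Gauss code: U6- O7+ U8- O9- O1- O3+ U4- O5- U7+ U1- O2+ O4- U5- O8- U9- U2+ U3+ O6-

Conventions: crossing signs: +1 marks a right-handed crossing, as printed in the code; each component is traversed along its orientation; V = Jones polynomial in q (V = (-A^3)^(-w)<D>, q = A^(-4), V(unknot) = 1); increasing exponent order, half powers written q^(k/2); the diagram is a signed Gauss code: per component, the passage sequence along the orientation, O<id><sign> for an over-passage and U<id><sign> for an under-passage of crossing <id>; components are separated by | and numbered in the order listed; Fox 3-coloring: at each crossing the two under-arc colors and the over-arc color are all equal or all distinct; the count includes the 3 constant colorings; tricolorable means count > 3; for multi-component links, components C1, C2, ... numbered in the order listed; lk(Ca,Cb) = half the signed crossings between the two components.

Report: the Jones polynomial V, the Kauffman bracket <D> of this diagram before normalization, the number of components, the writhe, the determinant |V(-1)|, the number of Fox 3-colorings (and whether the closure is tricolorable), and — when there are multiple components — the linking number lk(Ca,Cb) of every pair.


V(q) = q^-5 - 2q^-4 + 2q^-3 - 2q^-2 + 2q^-1 - 1 + q
bracket: -A^-13 + A^-9 - 2A^-5 + 2A^-1 - 2A^3 + 2A^7 - A^11, w = -3
1 component, writhe -3, over 9 crossings
det 11, colorings 3 of 3^9 — not tricolorable
observation: w = -3 shifts under R1 moves; the (-A^3)^(3) factor cancels that in V


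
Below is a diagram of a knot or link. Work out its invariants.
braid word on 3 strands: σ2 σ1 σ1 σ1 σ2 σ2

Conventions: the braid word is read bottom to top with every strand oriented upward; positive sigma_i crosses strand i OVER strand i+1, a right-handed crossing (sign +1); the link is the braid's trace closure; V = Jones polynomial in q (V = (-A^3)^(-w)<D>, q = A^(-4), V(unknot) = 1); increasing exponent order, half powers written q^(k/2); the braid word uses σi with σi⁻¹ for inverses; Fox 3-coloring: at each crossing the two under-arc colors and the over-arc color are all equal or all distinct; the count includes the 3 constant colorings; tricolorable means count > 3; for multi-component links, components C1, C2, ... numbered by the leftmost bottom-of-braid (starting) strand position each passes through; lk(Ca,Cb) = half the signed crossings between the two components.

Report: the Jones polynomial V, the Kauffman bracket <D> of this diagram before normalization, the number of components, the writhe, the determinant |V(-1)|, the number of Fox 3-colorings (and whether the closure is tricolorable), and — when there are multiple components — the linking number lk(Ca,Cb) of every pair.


V(q) = q^2 + 2q^4 - 2q^5 + q^6 - 2q^7 + q^8
bracket: A^-14 - 2A^-10 + A^-6 - 2A^-2 + 2A^2 + A^10, w = +6
1 component, writhe +6, over 6 crossings
det 9, colorings 27 of 3^6 — tricolorable
observation: w = +6 shifts under R1 moves; the (-A^3)^(-6) factor cancels that in V


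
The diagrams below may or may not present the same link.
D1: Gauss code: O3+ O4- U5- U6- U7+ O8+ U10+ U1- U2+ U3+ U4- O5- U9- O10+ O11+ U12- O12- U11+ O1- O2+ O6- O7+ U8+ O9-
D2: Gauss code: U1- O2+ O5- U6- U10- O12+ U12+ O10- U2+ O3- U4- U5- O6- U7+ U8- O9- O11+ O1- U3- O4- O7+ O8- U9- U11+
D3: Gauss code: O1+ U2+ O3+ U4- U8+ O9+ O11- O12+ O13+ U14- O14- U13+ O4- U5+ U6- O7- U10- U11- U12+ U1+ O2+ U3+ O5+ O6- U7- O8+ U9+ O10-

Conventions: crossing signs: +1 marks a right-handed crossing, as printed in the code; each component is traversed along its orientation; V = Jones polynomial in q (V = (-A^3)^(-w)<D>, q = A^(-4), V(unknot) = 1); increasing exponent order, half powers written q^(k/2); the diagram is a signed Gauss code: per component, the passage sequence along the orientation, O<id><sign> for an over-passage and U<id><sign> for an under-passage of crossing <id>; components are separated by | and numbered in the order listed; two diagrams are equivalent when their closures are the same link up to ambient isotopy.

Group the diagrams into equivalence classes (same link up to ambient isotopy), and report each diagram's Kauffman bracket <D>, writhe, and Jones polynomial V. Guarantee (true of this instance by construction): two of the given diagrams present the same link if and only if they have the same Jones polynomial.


grouping into links: {D1} | {D2} | {D3}
V(D1) = q^-2 - q^-1 + 1 - q + q^2  (w 0, c 12, <D> = A^-8 - A^-4 + 1 - A^4 + A^8)
V(D2) = -q^-6 + q^-5 - q^-4 + 2q^-3 - q^-2 + q^-1  (w -4, c 12, <D> = A^-8 - A^-4 + 2 - A^4 + A^8 - A^12)
V(D3) = q + q^3 - q^4  (w +2, c 14, <D> = -A^-10 + A^-6 + A^2)
key observation: comparing 3 Jones polynomials yields 3 groups


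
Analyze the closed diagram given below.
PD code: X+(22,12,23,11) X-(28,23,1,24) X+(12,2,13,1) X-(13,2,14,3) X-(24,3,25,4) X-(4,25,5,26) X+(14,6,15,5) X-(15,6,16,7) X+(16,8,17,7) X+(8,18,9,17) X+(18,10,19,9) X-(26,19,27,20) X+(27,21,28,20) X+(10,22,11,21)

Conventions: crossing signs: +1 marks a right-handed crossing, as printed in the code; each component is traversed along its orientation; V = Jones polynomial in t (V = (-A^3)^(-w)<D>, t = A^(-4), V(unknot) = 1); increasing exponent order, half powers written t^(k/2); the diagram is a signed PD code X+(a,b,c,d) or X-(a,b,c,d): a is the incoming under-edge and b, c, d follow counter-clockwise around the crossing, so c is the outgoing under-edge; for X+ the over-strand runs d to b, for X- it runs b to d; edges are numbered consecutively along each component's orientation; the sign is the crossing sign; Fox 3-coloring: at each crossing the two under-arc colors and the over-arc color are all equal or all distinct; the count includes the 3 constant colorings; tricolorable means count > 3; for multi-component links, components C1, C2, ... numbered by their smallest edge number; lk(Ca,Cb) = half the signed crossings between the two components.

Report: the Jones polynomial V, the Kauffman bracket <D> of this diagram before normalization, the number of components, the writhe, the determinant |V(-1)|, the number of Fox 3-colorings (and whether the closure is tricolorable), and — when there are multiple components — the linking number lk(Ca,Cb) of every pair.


V = -t^-2 + t^-1 - 1 + 3t - 2t^2 + 3t^3 - 2t^4 + t^5 - t^6
<D> = -A^-18 + A^-14 - 2A^-10 + 3A^-6 - 2A^-2 + 3A^2 - A^6 + A^10 - A^14 (w = +2)
1 component over 14 crossings, w = +2
9 Fox colorings among 3^14, |V(-1)| = 15: tricolorable
why: |V(-1)| = 15: so tricolorable, since 3 divides 15


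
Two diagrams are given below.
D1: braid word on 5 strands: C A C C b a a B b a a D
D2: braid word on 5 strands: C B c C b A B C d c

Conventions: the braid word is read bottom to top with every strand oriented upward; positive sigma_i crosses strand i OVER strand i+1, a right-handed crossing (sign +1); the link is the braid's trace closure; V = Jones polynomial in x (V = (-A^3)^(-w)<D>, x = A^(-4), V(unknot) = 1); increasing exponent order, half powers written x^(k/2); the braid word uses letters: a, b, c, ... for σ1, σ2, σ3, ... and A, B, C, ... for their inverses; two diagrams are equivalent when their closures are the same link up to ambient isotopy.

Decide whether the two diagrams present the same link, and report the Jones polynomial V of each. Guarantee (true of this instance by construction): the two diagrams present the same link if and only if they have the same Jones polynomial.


equivalent: no
D1 (bracket -A^-12 + A^-8 - A^-4 + 3 - A^4 + A^8 - A^12; 12 crossings at w = 0): V = -x^-3 + x^-2 - x^-1 + 3 - x + x^2 - x^3
D2 (bracket A^-6; 10 crossings at w = -2): V = 1
key observation: comparing 2 Jones polynomials yields 2 groups
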